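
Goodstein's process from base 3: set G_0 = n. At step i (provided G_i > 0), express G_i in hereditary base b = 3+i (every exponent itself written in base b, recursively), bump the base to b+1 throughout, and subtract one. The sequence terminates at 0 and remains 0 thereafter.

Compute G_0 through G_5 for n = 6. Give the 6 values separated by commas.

(0) 6|_3 = 2·3 ↦ 2·4|_4 = 8 ⇒ 7
(1) 7|_4 = 4 + 3 ↦ 5 + 3|_5 = 8 ⇒ 7
(2) 7|_5 = 5 + 2 ↦ 6 + 2|_6 = 8 ⇒ 7
(3) 7|_6 = 6 + 1 ↦ 7 + 1|_7 = 8 ⇒ 7
(4) 7|_7 = 7 ↦ 8|_8 = 8 ⇒ 7

6, 7, 7, 7, 7, 7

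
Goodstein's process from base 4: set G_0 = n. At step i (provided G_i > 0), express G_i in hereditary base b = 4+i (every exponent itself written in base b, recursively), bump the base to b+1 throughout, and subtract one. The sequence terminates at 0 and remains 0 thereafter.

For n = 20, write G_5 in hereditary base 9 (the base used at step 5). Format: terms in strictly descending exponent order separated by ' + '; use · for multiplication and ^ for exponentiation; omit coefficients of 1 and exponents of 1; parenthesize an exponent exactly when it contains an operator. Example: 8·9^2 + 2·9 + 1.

9^2

i=0: 20 = 4^2 + 4 (b=4); 4→5: 5^2 + 5 = 30; 30−1 = 29
i=1: 29 = 5^2 + 4 (b=5); 5→6: 6^2 + 4 = 40; 40−1 = 39
i=2: 39 = 6^2 + 3 (b=6); 6→7: 7^2 + 3 = 52; 52−1 = 51
i=3: 51 = 7^2 + 2 (b=7); 7→8: 8^2 + 2 = 66; 66−1 = 65
i=4: 65 = 8^2 + 1 (b=8); 8→9: 9^2 + 1 = 82; 82−1 = 81
i=5: 81 = 9^2 (b=9); 9→10: 10^2 = 100; 100−1 = 99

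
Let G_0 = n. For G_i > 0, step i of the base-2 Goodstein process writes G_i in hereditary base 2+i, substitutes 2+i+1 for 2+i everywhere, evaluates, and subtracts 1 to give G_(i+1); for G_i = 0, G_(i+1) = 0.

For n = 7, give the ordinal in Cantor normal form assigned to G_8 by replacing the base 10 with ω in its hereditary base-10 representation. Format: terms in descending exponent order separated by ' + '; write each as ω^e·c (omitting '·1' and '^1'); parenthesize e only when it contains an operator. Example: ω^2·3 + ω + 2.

step 0: 7 = 2^2 + 2 + 1; sub 3 for 2: 3^3 + 3 + 1; = 31; G_1 = 31−1 = 30
step 1: 30 = 3^3 + 3; sub 4 for 3: 4^4 + 4; = 260; G_2 = 260−1 = 259
step 2: 259 = 4^4 + 3; sub 5 for 4: 5^5 + 3; = 3128; G_3 = 3128−1 = 3127
step 3: 3127 = 5^5 + 2; sub 6 for 5: 6^6 + 2; = 46658; G_4 = 46658−1 = 46657
step 4: 46657 = 6^6 + 1; sub 7 for 6: 7^7 + 1; = 823544; G_5 = 823544−1 = 823543
step 5: 823543 = 7^7; sub 8 for 7: 8^8; = 16777216; G_6 = 16777216−1 = 16777215
step 6: 16777215 = 7·8^7 + 7·8^6 + 7·8^5 + 7·8^4 + 7·8^3 + 7·8^2 + 7·8 + 7; sub 9 for 8: 7·9^7 + 7·9^6 + 7·9^5 + 7·9^4 + 7·9^3 + 7·9^2 + 7·9 + 7; = 37665880; G_7 = 37665880−1 = 37665879
step 7: 37665879 = 7·9^7 + 7·9^6 + 7·9^5 + 7·9^4 + 7·9^3 + 7·9^2 + 7·9 + 6; sub 10 for 9: 7·10^7 + 7·10^6 + 7·10^5 + 7·10^4 + 7·10^3 + 7·10^2 + 7·10 + 6; = 77777776; G_8 = 77777776−1 = 77777775

ω^7·7 + ω^6·7 + ω^5·7 + ω^4·7 + ω^3·7 + ω^2·7 + ω·7 + 5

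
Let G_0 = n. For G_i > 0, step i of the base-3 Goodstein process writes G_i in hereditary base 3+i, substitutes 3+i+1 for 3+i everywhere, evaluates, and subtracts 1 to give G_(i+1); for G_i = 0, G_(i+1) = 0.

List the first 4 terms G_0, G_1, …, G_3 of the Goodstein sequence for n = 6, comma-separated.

6, 7, 7, 7

G_0 = 6. HB_3(6) = 2·3. Bump = 8. G_1 = 7.
G_1 = 7. HB_4(7) = 4 + 3. Bump = 8. G_2 = 7.
G_2 = 7. HB_5(7) = 5 + 2. Bump = 8. G_3 = 7.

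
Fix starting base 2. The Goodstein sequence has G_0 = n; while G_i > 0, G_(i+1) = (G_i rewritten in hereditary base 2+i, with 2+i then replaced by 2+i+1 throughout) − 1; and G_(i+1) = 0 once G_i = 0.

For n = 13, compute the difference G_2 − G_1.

base 2: 13 = 2^(2 + 1) + 2^2 + 1; at 3: 3^(3 + 1) + 3^3 + 1 = 109; next = 108
base 3: 108 = 3^(3 + 1) + 3^3; at 4: 4^(4 + 1) + 4^4 = 1280; next = 1279

1171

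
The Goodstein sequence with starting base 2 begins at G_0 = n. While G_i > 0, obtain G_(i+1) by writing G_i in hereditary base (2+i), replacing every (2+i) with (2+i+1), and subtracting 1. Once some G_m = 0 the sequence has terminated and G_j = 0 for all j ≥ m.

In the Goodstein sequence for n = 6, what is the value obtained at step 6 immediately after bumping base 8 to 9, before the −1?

332148

[0] 6 ≡ 2^2 + 2 (base 2). Lift 3: 30. −1: 29.
[1] 29 ≡ 3^3 + 2 (base 3). Lift 4: 258. −1: 257.
[2] 257 ≡ 4^4 + 1 (base 4). Lift 5: 3126. −1: 3125.
[3] 3125 ≡ 5^5 (base 5). Lift 6: 46656. −1: 46655.
[4] 46655 ≡ 5·6^5 + 5·6^4 + 5·6^3 + 5·6^2 + 5·6 + 5 (base 6). Lift 7: 98040. −1: 98039.
[5] 98039 ≡ 5·7^5 + 5·7^4 + 5·7^3 + 5·7^2 + 5·7 + 4 (base 7). Lift 8: 187244. −1: 187243.
[6] 187243 ≡ 5·8^5 + 5·8^4 + 5·8^3 + 5·8^2 + 5·8 + 3 (base 8). Lift 9: 332148. −1: 332147.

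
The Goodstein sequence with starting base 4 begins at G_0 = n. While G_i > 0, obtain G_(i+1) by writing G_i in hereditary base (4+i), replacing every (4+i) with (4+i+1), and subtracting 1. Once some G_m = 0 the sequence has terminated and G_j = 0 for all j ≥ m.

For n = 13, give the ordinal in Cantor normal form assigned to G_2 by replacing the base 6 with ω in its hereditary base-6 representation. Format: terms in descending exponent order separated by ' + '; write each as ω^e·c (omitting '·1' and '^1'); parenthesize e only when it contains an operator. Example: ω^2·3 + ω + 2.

G_0 = 13. HB_4(13) = 3·4 + 1. Bump = 16. G_1 = 15.
G_1 = 15. HB_5(15) = 3·5. Bump = 18. G_2 = 17.
G_2 = 17. HB_6(17) = 2·6 + 5. Bump = 19. G_3 = 18.

ω·2 + 5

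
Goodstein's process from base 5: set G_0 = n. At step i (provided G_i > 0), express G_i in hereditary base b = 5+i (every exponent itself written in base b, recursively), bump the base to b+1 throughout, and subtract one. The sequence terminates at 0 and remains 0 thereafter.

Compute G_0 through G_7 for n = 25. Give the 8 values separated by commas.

25 —HB5→ 5^2 —bump→ 6^2 = 36 —(−1)→ 35
35 —HB6→ 5·6 + 5 —bump→ 5·7 + 5 = 40 —(−1)→ 39
39 —HB7→ 5·7 + 4 —bump→ 5·8 + 4 = 44 —(−1)→ 43
43 —HB8→ 5·8 + 3 —bump→ 5·9 + 3 = 48 —(−1)→ 47
47 —HB9→ 5·9 + 2 —bump→ 5·10 + 2 = 52 —(−1)→ 51
51 —HB10→ 5·10 + 1 —bump→ 5·11 + 1 = 56 —(−1)→ 55
55 —HB11→ 5·11 —bump→ 5·12 = 60 —(−1)→ 59

25, 35, 39, 43, 47, 51, 55, 59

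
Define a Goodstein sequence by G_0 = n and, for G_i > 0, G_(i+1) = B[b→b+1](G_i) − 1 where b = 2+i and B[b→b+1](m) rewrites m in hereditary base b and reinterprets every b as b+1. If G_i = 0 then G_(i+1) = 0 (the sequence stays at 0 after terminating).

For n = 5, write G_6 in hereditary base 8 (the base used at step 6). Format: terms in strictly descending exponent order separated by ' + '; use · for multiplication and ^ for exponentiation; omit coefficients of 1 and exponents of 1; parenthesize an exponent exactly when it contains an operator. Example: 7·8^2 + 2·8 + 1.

(0) 5|_2 = 2^2 + 1 ↦ 3^3 + 1|_3 = 28 ⇒ 27
(1) 27|_3 = 3^3 ↦ 4^4|_4 = 256 ⇒ 255
(2) 255|_4 = 3·4^3 + 3·4^2 + 3·4 + 3 ↦ 3·5^3 + 3·5^2 + 3·5 + 3|_5 = 468 ⇒ 467
(3) 467|_5 = 3·5^3 + 3·5^2 + 3·5 + 2 ↦ 3·6^3 + 3·6^2 + 3·6 + 2|_6 = 776 ⇒ 775
(4) 775|_6 = 3·6^3 + 3·6^2 + 3·6 + 1 ↦ 3·7^3 + 3·7^2 + 3·7 + 1|_7 = 1198 ⇒ 1197
(5) 1197|_7 = 3·7^3 + 3·7^2 + 3·7 ↦ 3·8^3 + 3·8^2 + 3·8|_8 = 1752 ⇒ 1751

3·8^3 + 3·8^2 + 2·8 + 7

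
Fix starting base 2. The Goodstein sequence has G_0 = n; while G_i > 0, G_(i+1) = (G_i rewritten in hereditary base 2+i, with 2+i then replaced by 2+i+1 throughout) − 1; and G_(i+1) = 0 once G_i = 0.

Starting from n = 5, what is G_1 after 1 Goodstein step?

base 2: 5 = 2^2 + 1; at 3: 3^3 + 1 = 28; next = 27
base 3: 27 = 3^3; at 4: 4^4 = 256; next = 255

27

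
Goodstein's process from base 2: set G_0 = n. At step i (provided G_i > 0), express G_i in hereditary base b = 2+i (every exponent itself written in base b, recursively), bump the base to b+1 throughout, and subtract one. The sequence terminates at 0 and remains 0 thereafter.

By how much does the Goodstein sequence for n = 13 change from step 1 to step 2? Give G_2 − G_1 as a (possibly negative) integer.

i=0: 13 = 2^(2 + 1) + 2^2 + 1 (b=2); 2→3: 3^(3 + 1) + 3^3 + 1 = 109; 109−1 = 108
i=1: 108 = 3^(3 + 1) + 3^3 (b=3); 3→4: 4^(4 + 1) + 4^4 = 1280; 1280−1 = 1279

1171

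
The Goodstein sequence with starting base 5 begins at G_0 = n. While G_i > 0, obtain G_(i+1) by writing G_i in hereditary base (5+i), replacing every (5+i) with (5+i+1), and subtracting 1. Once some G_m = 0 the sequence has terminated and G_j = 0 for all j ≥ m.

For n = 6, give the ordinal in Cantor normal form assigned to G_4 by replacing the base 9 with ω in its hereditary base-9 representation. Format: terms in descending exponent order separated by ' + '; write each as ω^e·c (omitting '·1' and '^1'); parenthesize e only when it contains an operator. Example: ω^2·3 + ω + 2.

step 0: 6 = 5 + 1; sub 6 for 5: 6 + 1; = 7; G_1 = 7−1 = 6
step 1: 6 = 6; sub 7 for 6: 7; = 7; G_2 = 7−1 = 6
step 2: 6 = 6; sub 8 for 7: 6; = 6; G_3 = 6−1 = 5
step 3: 5 = 5; sub 9 for 8: 5; = 5; G_4 = 5−1 = 4
step 4: 4 = 4; sub 10 for 9: 4; = 4; G_5 = 4−1 = 3

4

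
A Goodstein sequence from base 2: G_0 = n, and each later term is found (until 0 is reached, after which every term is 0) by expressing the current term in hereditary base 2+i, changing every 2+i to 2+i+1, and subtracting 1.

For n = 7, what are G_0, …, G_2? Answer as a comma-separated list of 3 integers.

7, 30, 259

G_0 = 7. HB_2(7) = 2^2 + 2 + 1. Bump = 31. G_1 = 30.
G_1 = 30. HB_3(30) = 3^3 + 3. Bump = 260. G_2 = 259.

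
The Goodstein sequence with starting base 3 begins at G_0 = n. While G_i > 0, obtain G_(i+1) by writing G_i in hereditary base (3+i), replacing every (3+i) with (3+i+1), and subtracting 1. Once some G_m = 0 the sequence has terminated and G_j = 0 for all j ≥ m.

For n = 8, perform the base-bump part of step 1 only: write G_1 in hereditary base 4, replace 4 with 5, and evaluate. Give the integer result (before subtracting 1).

11

8 —HB3→ 2·3 + 2 —bump→ 2·4 + 2 = 10 —(−1)→ 9
9 —HB4→ 2·4 + 1 —bump→ 2·5 + 1 = 11 —(−1)→ 10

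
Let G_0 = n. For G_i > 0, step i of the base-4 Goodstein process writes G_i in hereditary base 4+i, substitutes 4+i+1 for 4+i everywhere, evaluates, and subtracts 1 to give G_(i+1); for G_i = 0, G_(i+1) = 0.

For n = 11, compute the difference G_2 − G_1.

G_0 = 11. HB_4(11) = 2·4 + 3. Bump = 13. G_1 = 12.
G_1 = 12. HB_5(12) = 2·5 + 2. Bump = 14. G_2 = 13.

1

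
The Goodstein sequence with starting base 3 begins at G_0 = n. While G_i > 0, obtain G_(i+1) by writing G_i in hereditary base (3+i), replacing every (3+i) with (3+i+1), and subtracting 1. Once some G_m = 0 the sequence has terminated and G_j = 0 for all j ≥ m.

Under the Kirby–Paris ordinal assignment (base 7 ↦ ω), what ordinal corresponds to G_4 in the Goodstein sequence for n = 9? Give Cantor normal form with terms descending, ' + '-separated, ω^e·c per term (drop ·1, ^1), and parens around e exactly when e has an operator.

G_0=9  [base 3] 3^2  →[3↦4]→  4^2 = 16  −1 ⇒ G_1=15
G_1=15  [base 4] 3·4 + 3  →[4↦5]→  3·5 + 3 = 18  −1 ⇒ G_2=17
G_2=17  [base 5] 3·5 + 2  →[5↦6]→  3·6 + 2 = 20  −1 ⇒ G_3=19
G_3=19  [base 6] 3·6 + 1  →[6↦7]→  3·7 + 1 = 22  −1 ⇒ G_4=21

ω·3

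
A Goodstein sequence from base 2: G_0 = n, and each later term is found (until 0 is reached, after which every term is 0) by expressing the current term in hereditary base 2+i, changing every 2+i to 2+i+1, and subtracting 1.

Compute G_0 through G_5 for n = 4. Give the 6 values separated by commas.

G_0 = 4. HB_2(4) = 2^2. Bump = 27. G_1 = 26.
G_1 = 26. HB_3(26) = 2·3^2 + 2·3 + 2. Bump = 42. G_2 = 41.
G_2 = 41. HB_4(41) = 2·4^2 + 2·4 + 1. Bump = 61. G_3 = 60.
G_3 = 60. HB_5(60) = 2·5^2 + 2·5. Bump = 84. G_4 = 83.
G_4 = 83. HB_6(83) = 2·6^2 + 6 + 5. Bump = 110. G_5 = 109.

4, 26, 41, 60, 83, 109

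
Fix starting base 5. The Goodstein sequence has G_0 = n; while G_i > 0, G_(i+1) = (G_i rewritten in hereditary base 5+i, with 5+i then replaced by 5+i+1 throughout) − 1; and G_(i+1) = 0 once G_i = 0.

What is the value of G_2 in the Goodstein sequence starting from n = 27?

49

G_0=27  [base 5] 5^2 + 2  →[5↦6]→  6^2 + 2 = 38  −1 ⇒ G_1=37
G_1=37  [base 6] 6^2 + 1  →[6↦7]→  7^2 + 1 = 50  −1 ⇒ G_2=49
G_2=49  [base 7] 7^2  →[7↦8]→  8^2 = 64  −1 ⇒ G_3=63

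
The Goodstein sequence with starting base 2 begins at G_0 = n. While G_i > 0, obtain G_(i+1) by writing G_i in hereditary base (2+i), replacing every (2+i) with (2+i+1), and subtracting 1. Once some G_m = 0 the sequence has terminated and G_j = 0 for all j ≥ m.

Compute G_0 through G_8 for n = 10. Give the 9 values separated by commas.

10, 83, 1025, 15625, 279935, 4215754, 84073323, 1937434592, 50000555551

[0] 10 ≡ 2^(2 + 1) + 2 (base 2). Lift 3: 84. −1: 83.
[1] 83 ≡ 3^(3 + 1) + 2 (base 3). Lift 4: 1026. −1: 1025.
[2] 1025 ≡ 4^(4 + 1) + 1 (base 4). Lift 5: 15626. −1: 15625.
[3] 15625 ≡ 5^(5 + 1) (base 5). Lift 6: 279936. −1: 279935.
[4] 279935 ≡ 5·6^6 + 5·6^5 + 5·6^4 + 5·6^3 + 5·6^2 + 5·6 + 5 (base 6). Lift 7: 4215755. −1: 4215754.
[5] 4215754 ≡ 5·7^7 + 5·7^5 + 5·7^4 + 5·7^3 + 5·7^2 + 5·7 + 4 (base 7). Lift 8: 84073324. −1: 84073323.
[6] 84073323 ≡ 5·8^8 + 5·8^5 + 5·8^4 + 5·8^3 + 5·8^2 + 5·8 + 3 (base 8). Lift 9: 1937434593. −1: 1937434592.
[7] 1937434592 ≡ 5·9^9 + 5·9^5 + 5·9^4 + 5·9^3 + 5·9^2 + 5·9 + 2 (base 9). Lift 10: 50000555552. −1: 50000555551.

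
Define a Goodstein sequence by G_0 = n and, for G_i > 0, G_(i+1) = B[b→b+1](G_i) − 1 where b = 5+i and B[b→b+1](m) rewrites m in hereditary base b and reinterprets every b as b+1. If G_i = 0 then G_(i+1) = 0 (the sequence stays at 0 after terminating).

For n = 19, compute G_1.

i=0: 19 = 3·5 + 4 (b=5); 5→6: 3·6 + 4 = 22; 22−1 = 21
i=1: 21 = 3·6 + 3 (b=6); 6→7: 3·7 + 3 = 24; 24−1 = 23

21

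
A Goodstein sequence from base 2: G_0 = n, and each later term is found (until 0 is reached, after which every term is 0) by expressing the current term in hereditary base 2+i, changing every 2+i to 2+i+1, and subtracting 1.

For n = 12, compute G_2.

1065

[0] 12 ≡ 2^(2 + 1) + 2^2 (base 2). Lift 3: 108. −1: 107.
[1] 107 ≡ 3^(3 + 1) + 2·3^2 + 2·3 + 2 (base 3). Lift 4: 1066. −1: 1065.
[2] 1065 ≡ 4^(4 + 1) + 2·4^2 + 2·4 + 1 (base 4). Lift 5: 15686. −1: 15685.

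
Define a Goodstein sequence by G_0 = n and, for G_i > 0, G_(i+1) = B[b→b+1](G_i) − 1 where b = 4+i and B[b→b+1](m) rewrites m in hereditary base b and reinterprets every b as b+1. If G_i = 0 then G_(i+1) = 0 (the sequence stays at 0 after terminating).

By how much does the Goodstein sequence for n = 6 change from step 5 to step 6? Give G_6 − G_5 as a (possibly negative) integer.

base 4: 6 = 4 + 2; at 5: 5 + 2 = 7; next = 6
base 5: 6 = 5 + 1; at 6: 6 + 1 = 7; next = 6
base 6: 6 = 6; at 7: 7 = 7; next = 6
base 7: 6 = 6; at 8: 6 = 6; next = 5
base 8: 5 = 5; at 9: 5 = 5; next = 4
base 9: 4 = 4; at 10: 4 = 4; next = 3

-1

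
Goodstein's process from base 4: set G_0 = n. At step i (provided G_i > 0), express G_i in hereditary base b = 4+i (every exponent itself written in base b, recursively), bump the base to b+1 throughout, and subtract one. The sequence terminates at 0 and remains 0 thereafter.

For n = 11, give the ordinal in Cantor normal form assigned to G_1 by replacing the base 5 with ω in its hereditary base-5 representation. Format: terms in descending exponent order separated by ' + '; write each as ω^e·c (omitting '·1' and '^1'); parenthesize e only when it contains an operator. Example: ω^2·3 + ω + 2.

base 4: 11 = 2·4 + 3; at 5: 2·5 + 3 = 13; next = 12
base 5: 12 = 2·5 + 2; at 6: 2·6 + 2 = 14; next = 13

ω·2 + 2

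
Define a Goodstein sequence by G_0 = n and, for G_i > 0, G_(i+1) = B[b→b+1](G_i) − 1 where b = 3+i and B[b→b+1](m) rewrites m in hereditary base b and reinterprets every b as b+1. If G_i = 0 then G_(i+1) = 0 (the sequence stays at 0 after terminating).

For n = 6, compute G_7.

5

(0) 6|_3 = 2·3 ↦ 2·4|_4 = 8 ⇒ 7
(1) 7|_4 = 4 + 3 ↦ 5 + 3|_5 = 8 ⇒ 7
(2) 7|_5 = 5 + 2 ↦ 6 + 2|_6 = 8 ⇒ 7
(3) 7|_6 = 6 + 1 ↦ 7 + 1|_7 = 8 ⇒ 7
(4) 7|_7 = 7 ↦ 8|_8 = 8 ⇒ 7
(5) 7|_8 = 7 ↦ 7|_9 = 7 ⇒ 6
(6) 6|_9 = 6 ↦ 6|_10 = 6 ⇒ 5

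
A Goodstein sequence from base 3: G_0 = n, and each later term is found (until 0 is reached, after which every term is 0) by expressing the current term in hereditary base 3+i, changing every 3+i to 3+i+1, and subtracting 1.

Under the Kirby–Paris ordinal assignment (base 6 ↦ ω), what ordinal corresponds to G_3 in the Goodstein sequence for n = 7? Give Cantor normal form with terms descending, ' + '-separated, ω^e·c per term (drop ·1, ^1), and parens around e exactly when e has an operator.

base 3: 7 = 2·3 + 1; at 4: 2·4 + 1 = 9; next = 8
base 4: 8 = 2·4; at 5: 2·5 = 10; next = 9
base 5: 9 = 5 + 4; at 6: 6 + 4 = 10; next = 9
base 6: 9 = 6 + 3; at 7: 7 + 3 = 10; next = 9

ω + 3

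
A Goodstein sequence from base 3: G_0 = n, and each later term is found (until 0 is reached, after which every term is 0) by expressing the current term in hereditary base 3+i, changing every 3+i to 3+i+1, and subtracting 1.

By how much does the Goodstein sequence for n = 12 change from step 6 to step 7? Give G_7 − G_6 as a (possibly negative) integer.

6

i=0: 12 = 3^2 + 3 (b=3); 3→4: 4^2 + 4 = 20; 20−1 = 19
i=1: 19 = 4^2 + 3 (b=4); 4→5: 5^2 + 3 = 28; 28−1 = 27
i=2: 27 = 5^2 + 2 (b=5); 5→6: 6^2 + 2 = 38; 38−1 = 37
i=3: 37 = 6^2 + 1 (b=6); 6→7: 7^2 + 1 = 50; 50−1 = 49
i=4: 49 = 7^2 (b=7); 7→8: 8^2 = 64; 64−1 = 63
i=5: 63 = 7·8 + 7 (b=8); 8→9: 7·9 + 7 = 70; 70−1 = 69
i=6: 69 = 7·9 + 6 (b=9); 9→10: 7·10 + 6 = 76; 76−1 = 75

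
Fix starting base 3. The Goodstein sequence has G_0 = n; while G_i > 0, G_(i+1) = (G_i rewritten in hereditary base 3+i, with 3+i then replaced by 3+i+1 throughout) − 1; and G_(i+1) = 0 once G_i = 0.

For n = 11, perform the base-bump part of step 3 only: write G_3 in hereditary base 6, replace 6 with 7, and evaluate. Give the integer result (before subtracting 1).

40

step 0: 11 = 3^2 + 2; sub 4 for 3: 4^2 + 2; = 18; G_1 = 18−1 = 17
step 1: 17 = 4^2 + 1; sub 5 for 4: 5^2 + 1; = 26; G_2 = 26−1 = 25
step 2: 25 = 5^2; sub 6 for 5: 6^2; = 36; G_3 = 36−1 = 35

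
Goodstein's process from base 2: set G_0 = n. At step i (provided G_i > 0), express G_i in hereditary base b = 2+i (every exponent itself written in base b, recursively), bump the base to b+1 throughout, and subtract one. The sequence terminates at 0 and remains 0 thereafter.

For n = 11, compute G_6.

base 2: 11 = 2^(2 + 1) + 2 + 1; at 3: 3^(3 + 1) + 3 + 1 = 85; next = 84
base 3: 84 = 3^(3 + 1) + 3; at 4: 4^(4 + 1) + 4 = 1028; next = 1027
base 4: 1027 = 4^(4 + 1) + 3; at 5: 5^(5 + 1) + 3 = 15628; next = 15627
base 5: 15627 = 5^(5 + 1) + 2; at 6: 6^(6 + 1) + 2 = 279938; next = 279937
base 6: 279937 = 6^(6 + 1) + 1; at 7: 7^(7 + 1) + 1 = 5764802; next = 5764801
base 7: 5764801 = 7^(7 + 1); at 8: 8^(8 + 1) = 134217728; next = 134217727
base 8: 134217727 = 7·8^8 + 7·8^7 + 7·8^6 + 7·8^5 + 7·8^4 + 7·8^3 + 7·8^2 + 7·8 + 7; at 9: 7·9^9 + 7·9^7 + 7·9^6 + 7·9^5 + 7·9^4 + 7·9^3 + 7·9^2 + 7·9 + 7 = 2749609303; next = 2749609302

134217727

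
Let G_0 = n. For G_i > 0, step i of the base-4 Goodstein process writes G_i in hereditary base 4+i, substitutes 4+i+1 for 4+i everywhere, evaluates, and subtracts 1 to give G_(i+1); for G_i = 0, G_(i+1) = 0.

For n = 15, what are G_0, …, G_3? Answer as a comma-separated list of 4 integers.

15, 17, 19, 21

i=0: 15 = 3·4 + 3 (b=4); 4→5: 3·5 + 3 = 18; 18−1 = 17
i=1: 17 = 3·5 + 2 (b=5); 5→6: 3·6 + 2 = 20; 20−1 = 19
i=2: 19 = 3·6 + 1 (b=6); 6→7: 3·7 + 1 = 22; 22−1 = 21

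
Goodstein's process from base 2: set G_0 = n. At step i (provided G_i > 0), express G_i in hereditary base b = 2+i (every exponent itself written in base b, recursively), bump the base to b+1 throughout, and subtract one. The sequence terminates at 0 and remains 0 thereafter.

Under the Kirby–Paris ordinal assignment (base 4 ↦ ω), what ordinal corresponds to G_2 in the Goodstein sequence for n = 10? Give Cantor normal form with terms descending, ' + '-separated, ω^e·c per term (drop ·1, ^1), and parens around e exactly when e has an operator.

base 2: 10 = 2^(2 + 1) + 2; at 3: 3^(3 + 1) + 3 = 84; next = 83
base 3: 83 = 3^(3 + 1) + 2; at 4: 4^(4 + 1) + 2 = 1026; next = 1025
base 4: 1025 = 4^(4 + 1) + 1; at 5: 5^(5 + 1) + 1 = 15626; next = 15625

ω^(ω + 1) + 1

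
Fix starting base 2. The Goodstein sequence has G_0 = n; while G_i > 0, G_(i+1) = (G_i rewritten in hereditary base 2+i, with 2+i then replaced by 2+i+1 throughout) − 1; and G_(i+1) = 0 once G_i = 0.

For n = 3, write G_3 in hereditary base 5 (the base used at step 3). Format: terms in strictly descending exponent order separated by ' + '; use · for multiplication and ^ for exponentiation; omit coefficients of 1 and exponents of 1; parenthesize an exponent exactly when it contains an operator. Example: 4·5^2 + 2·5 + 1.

2

G_0=3  [base 2] 2 + 1  →[2↦3]→  3 + 1 = 4  −1 ⇒ G_1=3
G_1=3  [base 3] 3  →[3↦4]→  4 = 4  −1 ⇒ G_2=3
G_2=3  [base 4] 3  →[4↦5]→  3 = 3  −1 ⇒ G_3=2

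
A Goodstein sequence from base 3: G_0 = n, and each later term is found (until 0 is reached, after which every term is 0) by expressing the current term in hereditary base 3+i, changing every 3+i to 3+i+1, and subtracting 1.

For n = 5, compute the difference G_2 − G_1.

[0] 5 ≡ 3 + 2 (base 3). Lift 4: 6. −1: 5.
[1] 5 ≡ 4 + 1 (base 4). Lift 5: 6. −1: 5.

0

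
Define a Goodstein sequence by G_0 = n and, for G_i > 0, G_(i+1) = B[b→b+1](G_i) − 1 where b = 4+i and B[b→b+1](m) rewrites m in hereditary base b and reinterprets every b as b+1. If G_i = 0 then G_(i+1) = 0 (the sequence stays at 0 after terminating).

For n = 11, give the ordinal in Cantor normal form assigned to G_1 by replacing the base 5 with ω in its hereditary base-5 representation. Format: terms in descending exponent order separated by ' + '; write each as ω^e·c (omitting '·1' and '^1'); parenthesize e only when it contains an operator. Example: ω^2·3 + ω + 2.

11 —HB4→ 2·4 + 3 —bump→ 2·5 + 3 = 13 —(−1)→ 12
12 —HB5→ 2·5 + 2 —bump→ 2·6 + 2 = 14 —(−1)→ 13

ω·2 + 2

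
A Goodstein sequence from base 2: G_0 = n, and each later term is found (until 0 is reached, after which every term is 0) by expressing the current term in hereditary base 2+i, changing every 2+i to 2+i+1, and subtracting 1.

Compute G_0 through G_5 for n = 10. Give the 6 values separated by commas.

G_0=10  [base 2] 2^(2 + 1) + 2  →[2↦3]→  3^(3 + 1) + 3 = 84  −1 ⇒ G_1=83
G_1=83  [base 3] 3^(3 + 1) + 2  →[3↦4]→  4^(4 + 1) + 2 = 1026  −1 ⇒ G_2=1025
G_2=1025  [base 4] 4^(4 + 1) + 1  →[4↦5]→  5^(5 + 1) + 1 = 15626  −1 ⇒ G_3=15625
G_3=15625  [base 5] 5^(5 + 1)  →[5↦6]→  6^(6 + 1) = 279936  −1 ⇒ G_4=279935
G_4=279935  [base 6] 5·6^6 + 5·6^5 + 5·6^4 + 5·6^3 + 5·6^2 + 5·6 + 5  →[6↦7]→  5·7^7 + 5·7^5 + 5·7^4 + 5·7^3 + 5·7^2 + 5·7 + 5 = 4215755  −1 ⇒ G_5=4215754

10, 83, 1025, 15625, 279935, 4215754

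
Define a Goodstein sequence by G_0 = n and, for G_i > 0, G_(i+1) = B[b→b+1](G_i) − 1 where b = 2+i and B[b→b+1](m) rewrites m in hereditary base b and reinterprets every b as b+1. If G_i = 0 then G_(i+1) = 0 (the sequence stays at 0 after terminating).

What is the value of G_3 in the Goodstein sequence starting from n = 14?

18750

G_0 = 14. HB_2(14) = 2^(2 + 1) + 2^2 + 2. Bump = 111. G_1 = 110.
G_1 = 110. HB_3(110) = 3^(3 + 1) + 3^3 + 2. Bump = 1282. G_2 = 1281.
G_2 = 1281. HB_4(1281) = 4^(4 + 1) + 4^4 + 1. Bump = 18751. G_3 = 18750.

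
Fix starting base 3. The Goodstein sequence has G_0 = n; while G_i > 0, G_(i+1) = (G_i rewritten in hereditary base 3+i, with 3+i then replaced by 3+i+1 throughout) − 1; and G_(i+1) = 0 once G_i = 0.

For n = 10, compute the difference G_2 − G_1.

8

[0] 10 ≡ 3^2 + 1 (base 3). Lift 4: 17. −1: 16.
[1] 16 ≡ 4^2 (base 4). Lift 5: 25. −1: 24.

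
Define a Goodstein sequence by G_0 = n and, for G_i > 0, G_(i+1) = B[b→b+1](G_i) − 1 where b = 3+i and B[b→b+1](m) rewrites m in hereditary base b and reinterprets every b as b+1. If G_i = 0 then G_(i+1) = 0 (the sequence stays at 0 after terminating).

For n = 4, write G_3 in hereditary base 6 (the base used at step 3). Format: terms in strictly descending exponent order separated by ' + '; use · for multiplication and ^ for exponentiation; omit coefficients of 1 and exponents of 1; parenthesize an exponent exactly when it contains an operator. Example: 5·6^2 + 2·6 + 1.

3

i=0: 4 = 3 + 1 (b=3); 3→4: 4 + 1 = 5; 5−1 = 4
i=1: 4 = 4 (b=4); 4→5: 5 = 5; 5−1 = 4
i=2: 4 = 4 (b=5); 5→6: 4 = 4; 4−1 = 3
i=3: 3 = 3 (b=6); 6→7: 3 = 3; 3−1 = 2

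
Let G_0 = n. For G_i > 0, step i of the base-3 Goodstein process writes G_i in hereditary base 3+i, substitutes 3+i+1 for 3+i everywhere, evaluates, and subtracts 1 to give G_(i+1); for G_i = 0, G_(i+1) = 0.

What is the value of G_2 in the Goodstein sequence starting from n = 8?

G_0 = 8. HB_3(8) = 2·3 + 2. Bump = 10. G_1 = 9.
G_1 = 9. HB_4(9) = 2·4 + 1. Bump = 11. G_2 = 10.

10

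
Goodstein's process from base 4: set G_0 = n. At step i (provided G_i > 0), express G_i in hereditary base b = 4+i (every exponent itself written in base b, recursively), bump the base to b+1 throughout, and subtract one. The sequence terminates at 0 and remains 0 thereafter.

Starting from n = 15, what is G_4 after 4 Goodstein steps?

23

[0] 15 ≡ 3·4 + 3 (base 4). Lift 5: 18. −1: 17.
[1] 17 ≡ 3·5 + 2 (base 5). Lift 6: 20. −1: 19.
[2] 19 ≡ 3·6 + 1 (base 6). Lift 7: 22. −1: 21.
[3] 21 ≡ 3·7 (base 7). Lift 8: 24. −1: 23.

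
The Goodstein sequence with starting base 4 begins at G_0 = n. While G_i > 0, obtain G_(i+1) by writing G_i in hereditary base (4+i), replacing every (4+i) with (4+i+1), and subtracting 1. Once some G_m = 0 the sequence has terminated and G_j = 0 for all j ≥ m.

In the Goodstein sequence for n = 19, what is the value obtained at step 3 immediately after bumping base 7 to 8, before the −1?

G_0 = 19. HB_4(19) = 4^2 + 3. Bump = 28. G_1 = 27.
G_1 = 27. HB_5(27) = 5^2 + 2. Bump = 38. G_2 = 37.
G_2 = 37. HB_6(37) = 6^2 + 1. Bump = 50. G_3 = 49.
G_3 = 49. HB_7(49) = 7^2. Bump = 64. G_4 = 63.

64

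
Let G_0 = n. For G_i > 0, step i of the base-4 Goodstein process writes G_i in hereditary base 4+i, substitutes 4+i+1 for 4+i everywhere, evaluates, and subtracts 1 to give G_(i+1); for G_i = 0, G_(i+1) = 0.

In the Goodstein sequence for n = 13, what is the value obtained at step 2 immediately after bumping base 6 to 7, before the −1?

(0) 13|_4 = 3·4 + 1 ↦ 3·5 + 1|_5 = 16 ⇒ 15
(1) 15|_5 = 3·5 ↦ 3·6|_6 = 18 ⇒ 17
(2) 17|_6 = 2·6 + 5 ↦ 2·7 + 5|_7 = 19 ⇒ 18

19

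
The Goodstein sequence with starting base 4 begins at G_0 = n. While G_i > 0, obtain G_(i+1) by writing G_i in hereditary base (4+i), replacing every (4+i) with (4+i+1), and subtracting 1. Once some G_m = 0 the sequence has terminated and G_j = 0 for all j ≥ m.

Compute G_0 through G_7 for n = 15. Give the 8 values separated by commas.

15, 17, 19, 21, 23, 24, 25, 26

step 0: 15 = 3·4 + 3; sub 5 for 4: 3·5 + 3; = 18; G_1 = 18−1 = 17
step 1: 17 = 3·5 + 2; sub 6 for 5: 3·6 + 2; = 20; G_2 = 20−1 = 19
step 2: 19 = 3·6 + 1; sub 7 for 6: 3·7 + 1; = 22; G_3 = 22−1 = 21
step 3: 21 = 3·7; sub 8 for 7: 3·8; = 24; G_4 = 24−1 = 23
step 4: 23 = 2·8 + 7; sub 9 for 8: 2·9 + 7; = 25; G_5 = 25−1 = 24
step 5: 24 = 2·9 + 6; sub 10 for 9: 2·10 + 6; = 26; G_6 = 26−1 = 25
step 6: 25 = 2·10 + 5; sub 11 for 10: 2·11 + 5; = 27; G_7 = 27−1 = 26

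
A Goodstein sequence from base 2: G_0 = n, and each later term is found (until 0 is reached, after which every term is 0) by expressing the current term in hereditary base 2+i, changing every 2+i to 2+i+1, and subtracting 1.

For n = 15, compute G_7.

G_0 = 15. HB_2(15) = 2^(2 + 1) + 2^2 + 2 + 1. Bump = 112. G_1 = 111.
G_1 = 111. HB_3(111) = 3^(3 + 1) + 3^3 + 3. Bump = 1284. G_2 = 1283.
G_2 = 1283. HB_4(1283) = 4^(4 + 1) + 4^4 + 3. Bump = 18753. G_3 = 18752.
G_3 = 18752. HB_5(18752) = 5^(5 + 1) + 5^5 + 2. Bump = 326594. G_4 = 326593.
G_4 = 326593. HB_6(326593) = 6^(6 + 1) + 6^6 + 1. Bump = 6588345. G_5 = 6588344.
G_5 = 6588344. HB_7(6588344) = 7^(7 + 1) + 7^7. Bump = 150994944. G_6 = 150994943.
G_6 = 150994943. HB_8(150994943) = 8^(8 + 1) + 7·8^7 + 7·8^6 + 7·8^5 + 7·8^4 + 7·8^3 + 7·8^2 + 7·8 + 7. Bump = 3524450281. G_7 = 3524450280.
G_7 = 3524450280. HB_9(3524450280) = 9^(9 + 1) + 7·9^7 + 7·9^6 + 7·9^5 + 7·9^4 + 7·9^3 + 7·9^2 + 7·9 + 6. Bump = 100077777776. G_8 = 100077777775.

3524450280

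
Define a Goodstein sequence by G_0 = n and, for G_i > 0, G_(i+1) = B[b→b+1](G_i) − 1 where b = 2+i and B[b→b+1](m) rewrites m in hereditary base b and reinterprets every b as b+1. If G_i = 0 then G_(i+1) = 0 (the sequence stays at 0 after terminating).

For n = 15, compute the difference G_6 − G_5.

step 0: 15 = 2^(2 + 1) + 2^2 + 2 + 1; sub 3 for 2: 3^(3 + 1) + 3^3 + 3 + 1; = 112; G_1 = 112−1 = 111
step 1: 111 = 3^(3 + 1) + 3^3 + 3; sub 4 for 3: 4^(4 + 1) + 4^4 + 4; = 1284; G_2 = 1284−1 = 1283
step 2: 1283 = 4^(4 + 1) + 4^4 + 3; sub 5 for 4: 5^(5 + 1) + 5^5 + 3; = 18753; G_3 = 18753−1 = 18752
step 3: 18752 = 5^(5 + 1) + 5^5 + 2; sub 6 for 5: 6^(6 + 1) + 6^6 + 2; = 326594; G_4 = 326594−1 = 326593
step 4: 326593 = 6^(6 + 1) + 6^6 + 1; sub 7 for 6: 7^(7 + 1) + 7^7 + 1; = 6588345; G_5 = 6588345−1 = 6588344
step 5: 6588344 = 7^(7 + 1) + 7^7; sub 8 for 7: 8^(8 + 1) + 8^8; = 150994944; G_6 = 150994944−1 = 150994943

144406599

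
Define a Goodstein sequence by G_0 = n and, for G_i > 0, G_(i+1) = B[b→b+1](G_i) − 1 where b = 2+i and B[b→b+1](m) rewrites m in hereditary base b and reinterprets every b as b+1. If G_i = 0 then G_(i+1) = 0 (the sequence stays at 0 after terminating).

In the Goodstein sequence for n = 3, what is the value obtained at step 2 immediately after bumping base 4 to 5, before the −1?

3

step 0: 3 = 2 + 1; sub 3 for 2: 3 + 1; = 4; G_1 = 4−1 = 3
step 1: 3 = 3; sub 4 for 3: 4; = 4; G_2 = 4−1 = 3
step 2: 3 = 3; sub 5 for 4: 3; = 3; G_3 = 3−1 = 2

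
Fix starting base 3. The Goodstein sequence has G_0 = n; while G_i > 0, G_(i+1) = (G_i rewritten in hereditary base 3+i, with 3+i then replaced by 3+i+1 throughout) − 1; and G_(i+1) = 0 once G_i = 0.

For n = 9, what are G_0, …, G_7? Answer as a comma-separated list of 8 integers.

9, 15, 17, 19, 21, 23, 24, 25

[0] 9 ≡ 3^2 (base 3). Lift 4: 16. −1: 15.
[1] 15 ≡ 3·4 + 3 (base 4). Lift 5: 18. −1: 17.
[2] 17 ≡ 3·5 + 2 (base 5). Lift 6: 20. −1: 19.
[3] 19 ≡ 3·6 + 1 (base 6). Lift 7: 22. −1: 21.
[4] 21 ≡ 3·7 (base 7). Lift 8: 24. −1: 23.
[5] 23 ≡ 2·8 + 7 (base 8). Lift 9: 25. −1: 24.
[6] 24 ≡ 2·9 + 6 (base 9). Lift 10: 26. −1: 25.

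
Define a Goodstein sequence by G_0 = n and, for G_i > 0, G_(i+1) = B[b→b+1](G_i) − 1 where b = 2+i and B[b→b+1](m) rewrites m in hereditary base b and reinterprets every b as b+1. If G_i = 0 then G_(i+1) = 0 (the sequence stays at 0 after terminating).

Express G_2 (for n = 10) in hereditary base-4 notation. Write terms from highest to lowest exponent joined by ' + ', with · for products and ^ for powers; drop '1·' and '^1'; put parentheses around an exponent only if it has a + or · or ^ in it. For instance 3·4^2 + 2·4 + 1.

4^(4 + 1) + 1

[0] 10 ≡ 2^(2 + 1) + 2 (base 2). Lift 3: 84. −1: 83.
[1] 83 ≡ 3^(3 + 1) + 2 (base 3). Lift 4: 1026. −1: 1025.
[2] 1025 ≡ 4^(4 + 1) + 1 (base 4). Lift 5: 15626. −1: 15625.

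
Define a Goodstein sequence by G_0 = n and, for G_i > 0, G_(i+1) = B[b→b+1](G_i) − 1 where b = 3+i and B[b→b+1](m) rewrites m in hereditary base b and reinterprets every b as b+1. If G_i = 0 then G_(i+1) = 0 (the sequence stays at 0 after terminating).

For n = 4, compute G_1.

G_0 = 4. HB_3(4) = 3 + 1. Bump = 5. G_1 = 4.
G_1 = 4. HB_4(4) = 4. Bump = 5. G_2 = 4.

4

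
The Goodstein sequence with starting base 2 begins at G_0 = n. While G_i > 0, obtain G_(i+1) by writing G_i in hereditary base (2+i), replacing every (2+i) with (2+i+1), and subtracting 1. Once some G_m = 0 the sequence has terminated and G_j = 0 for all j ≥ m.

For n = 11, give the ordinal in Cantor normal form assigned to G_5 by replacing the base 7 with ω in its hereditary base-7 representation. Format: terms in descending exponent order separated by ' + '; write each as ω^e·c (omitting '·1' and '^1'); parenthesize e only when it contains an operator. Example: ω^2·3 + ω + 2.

ω^(ω + 1)

i=0: 11 = 2^(2 + 1) + 2 + 1 (b=2); 2→3: 3^(3 + 1) + 3 + 1 = 85; 85−1 = 84
i=1: 84 = 3^(3 + 1) + 3 (b=3); 3→4: 4^(4 + 1) + 4 = 1028; 1028−1 = 1027
i=2: 1027 = 4^(4 + 1) + 3 (b=4); 4→5: 5^(5 + 1) + 3 = 15628; 15628−1 = 15627
i=3: 15627 = 5^(5 + 1) + 2 (b=5); 5→6: 6^(6 + 1) + 2 = 279938; 279938−1 = 279937
i=4: 279937 = 6^(6 + 1) + 1 (b=6); 6→7: 7^(7 + 1) + 1 = 5764802; 5764802−1 = 5764801
i=5: 5764801 = 7^(7 + 1) (b=7); 7→8: 8^(8 + 1) = 134217728; 134217728−1 = 134217727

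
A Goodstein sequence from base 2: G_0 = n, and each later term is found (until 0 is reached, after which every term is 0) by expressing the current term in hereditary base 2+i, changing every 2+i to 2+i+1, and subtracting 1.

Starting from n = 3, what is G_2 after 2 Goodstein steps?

3

G_0=3  [base 2] 2 + 1  →[2↦3]→  3 + 1 = 4  −1 ⇒ G_1=3
G_1=3  [base 3] 3  →[3↦4]→  4 = 4  −1 ⇒ G_2=3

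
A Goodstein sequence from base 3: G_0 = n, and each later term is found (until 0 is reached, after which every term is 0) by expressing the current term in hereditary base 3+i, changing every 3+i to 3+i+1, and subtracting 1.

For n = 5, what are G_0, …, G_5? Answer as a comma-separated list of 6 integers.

5, 5, 5, 5, 4, 3

[0] 5 ≡ 3 + 2 (base 3). Lift 4: 6. −1: 5.
[1] 5 ≡ 4 + 1 (base 4). Lift 5: 6. −1: 5.
[2] 5 ≡ 5 (base 5). Lift 6: 6. −1: 5.
[3] 5 ≡ 5 (base 6). Lift 7: 5. −1: 4.
[4] 4 ≡ 4 (base 7). Lift 8: 4. −1: 3.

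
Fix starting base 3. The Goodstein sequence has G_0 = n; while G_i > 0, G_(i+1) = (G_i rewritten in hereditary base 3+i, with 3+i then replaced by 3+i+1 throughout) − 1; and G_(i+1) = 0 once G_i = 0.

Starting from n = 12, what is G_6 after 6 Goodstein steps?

69

step 0: 12 = 3^2 + 3; sub 4 for 3: 4^2 + 4; = 20; G_1 = 20−1 = 19
step 1: 19 = 4^2 + 3; sub 5 for 4: 5^2 + 3; = 28; G_2 = 28−1 = 27
step 2: 27 = 5^2 + 2; sub 6 for 5: 6^2 + 2; = 38; G_3 = 38−1 = 37
step 3: 37 = 6^2 + 1; sub 7 for 6: 7^2 + 1; = 50; G_4 = 50−1 = 49
step 4: 49 = 7^2; sub 8 for 7: 8^2; = 64; G_5 = 64−1 = 63
step 5: 63 = 7·8 + 7; sub 9 for 8: 7·9 + 7; = 70; G_6 = 70−1 = 69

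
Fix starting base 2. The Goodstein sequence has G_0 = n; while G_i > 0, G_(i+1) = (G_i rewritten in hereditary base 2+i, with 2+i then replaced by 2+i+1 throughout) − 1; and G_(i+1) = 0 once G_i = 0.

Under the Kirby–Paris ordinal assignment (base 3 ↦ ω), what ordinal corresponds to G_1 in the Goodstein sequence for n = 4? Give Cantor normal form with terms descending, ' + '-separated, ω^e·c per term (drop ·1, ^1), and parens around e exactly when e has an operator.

base 2: 4 = 2^2; at 3: 3^3 = 27; next = 26
base 3: 26 = 2·3^2 + 2·3 + 2; at 4: 2·4^2 + 2·4 + 2 = 42; next = 41

ω^2·2 + ω·2 + 2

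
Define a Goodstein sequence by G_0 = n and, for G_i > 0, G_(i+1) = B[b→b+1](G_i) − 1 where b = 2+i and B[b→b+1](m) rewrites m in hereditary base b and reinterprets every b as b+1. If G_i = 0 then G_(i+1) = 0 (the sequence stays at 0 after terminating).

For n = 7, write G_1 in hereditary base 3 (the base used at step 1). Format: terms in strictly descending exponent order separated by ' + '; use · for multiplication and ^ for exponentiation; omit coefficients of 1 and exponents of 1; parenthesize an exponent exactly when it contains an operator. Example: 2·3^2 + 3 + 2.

step 0: 7 = 2^2 + 2 + 1; sub 3 for 2: 3^3 + 3 + 1; = 31; G_1 = 31−1 = 30
step 1: 30 = 3^3 + 3; sub 4 for 3: 4^4 + 4; = 260; G_2 = 260−1 = 259

3^3 + 3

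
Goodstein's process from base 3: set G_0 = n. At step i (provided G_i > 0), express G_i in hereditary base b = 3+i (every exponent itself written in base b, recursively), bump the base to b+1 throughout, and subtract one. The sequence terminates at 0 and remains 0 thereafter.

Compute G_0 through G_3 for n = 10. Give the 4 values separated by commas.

i=0: 10 = 3^2 + 1 (b=3); 3→4: 4^2 + 1 = 17; 17−1 = 16
i=1: 16 = 4^2 (b=4); 4→5: 5^2 = 25; 25−1 = 24
i=2: 24 = 4·5 + 4 (b=5); 5→6: 4·6 + 4 = 28; 28−1 = 27

10, 16, 24, 27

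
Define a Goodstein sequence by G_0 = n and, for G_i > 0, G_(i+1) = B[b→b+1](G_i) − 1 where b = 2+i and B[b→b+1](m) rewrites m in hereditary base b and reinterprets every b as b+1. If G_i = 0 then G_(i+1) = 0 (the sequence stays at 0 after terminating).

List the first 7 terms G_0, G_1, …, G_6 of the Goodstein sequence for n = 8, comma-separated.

G_0=8  [base 2] 2^(2 + 1)  →[2↦3]→  3^(3 + 1) = 81  −1 ⇒ G_1=80
G_1=80  [base 3] 2·3^3 + 2·3^2 + 2·3 + 2  →[3↦4]→  2·4^4 + 2·4^2 + 2·4 + 2 = 554  −1 ⇒ G_2=553
G_2=553  [base 4] 2·4^4 + 2·4^2 + 2·4 + 1  →[4↦5]→  2·5^5 + 2·5^2 + 2·5 + 1 = 6311  −1 ⇒ G_3=6310
G_3=6310  [base 5] 2·5^5 + 2·5^2 + 2·5  →[5↦6]→  2·6^6 + 2·6^2 + 2·6 = 93396  −1 ⇒ G_4=93395
G_4=93395  [base 6] 2·6^6 + 2·6^2 + 6 + 5  →[6↦7]→  2·7^7 + 2·7^2 + 7 + 5 = 1647196  −1 ⇒ G_5=1647195
G_5=1647195  [base 7] 2·7^7 + 2·7^2 + 7 + 4  →[7↦8]→  2·8^8 + 2·8^2 + 8 + 4 = 33554572  −1 ⇒ G_6=33554571

8, 80, 553, 6310, 93395, 1647195, 33554571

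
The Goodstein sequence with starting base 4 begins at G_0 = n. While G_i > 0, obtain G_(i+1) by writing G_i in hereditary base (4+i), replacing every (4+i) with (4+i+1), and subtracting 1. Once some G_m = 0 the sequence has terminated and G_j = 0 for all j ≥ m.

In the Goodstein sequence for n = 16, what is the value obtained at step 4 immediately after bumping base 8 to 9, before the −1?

base 4: 16 = 4^2; at 5: 5^2 = 25; next = 24
base 5: 24 = 4·5 + 4; at 6: 4·6 + 4 = 28; next = 27
base 6: 27 = 4·6 + 3; at 7: 4·7 + 3 = 31; next = 30
base 7: 30 = 4·7 + 2; at 8: 4·8 + 2 = 34; next = 33

37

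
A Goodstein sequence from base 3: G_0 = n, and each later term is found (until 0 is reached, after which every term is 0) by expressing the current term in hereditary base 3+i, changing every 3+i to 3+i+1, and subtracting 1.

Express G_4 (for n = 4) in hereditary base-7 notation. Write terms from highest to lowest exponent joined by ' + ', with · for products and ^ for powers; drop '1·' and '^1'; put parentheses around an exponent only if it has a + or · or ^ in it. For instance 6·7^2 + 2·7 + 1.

4 —HB3→ 3 + 1 —bump→ 4 + 1 = 5 —(−1)→ 4
4 —HB4→ 4 —bump→ 5 = 5 —(−1)→ 4
4 —HB5→ 4 —bump→ 4 = 4 —(−1)→ 3
3 —HB6→ 3 —bump→ 3 = 3 —(−1)→ 2
2 —HB7→ 2 —bump→ 2 = 2 —(−1)→ 1

2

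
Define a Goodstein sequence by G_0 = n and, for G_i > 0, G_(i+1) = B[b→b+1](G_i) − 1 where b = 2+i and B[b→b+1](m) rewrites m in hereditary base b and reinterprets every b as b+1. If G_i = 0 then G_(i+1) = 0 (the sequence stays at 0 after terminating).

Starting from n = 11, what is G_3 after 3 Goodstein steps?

15627

i=0: 11 = 2^(2 + 1) + 2 + 1 (b=2); 2→3: 3^(3 + 1) + 3 + 1 = 85; 85−1 = 84
i=1: 84 = 3^(3 + 1) + 3 (b=3); 3→4: 4^(4 + 1) + 4 = 1028; 1028−1 = 1027
i=2: 1027 = 4^(4 + 1) + 3 (b=4); 4→5: 5^(5 + 1) + 3 = 15628; 15628−1 = 15627
i=3: 15627 = 5^(5 + 1) + 2 (b=5); 5→6: 6^(6 + 1) + 2 = 279938; 279938−1 = 279937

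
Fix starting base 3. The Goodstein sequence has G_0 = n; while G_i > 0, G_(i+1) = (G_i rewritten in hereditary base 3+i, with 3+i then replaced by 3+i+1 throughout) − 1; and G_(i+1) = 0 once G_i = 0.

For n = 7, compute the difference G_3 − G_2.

G_0=7  [base 3] 2·3 + 1  →[3↦4]→  2·4 + 1 = 9  −1 ⇒ G_1=8
G_1=8  [base 4] 2·4  →[4↦5]→  2·5 = 10  −1 ⇒ G_2=9
G_2=9  [base 5] 5 + 4  →[5↦6]→  6 + 4 = 10  −1 ⇒ G_3=9

0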